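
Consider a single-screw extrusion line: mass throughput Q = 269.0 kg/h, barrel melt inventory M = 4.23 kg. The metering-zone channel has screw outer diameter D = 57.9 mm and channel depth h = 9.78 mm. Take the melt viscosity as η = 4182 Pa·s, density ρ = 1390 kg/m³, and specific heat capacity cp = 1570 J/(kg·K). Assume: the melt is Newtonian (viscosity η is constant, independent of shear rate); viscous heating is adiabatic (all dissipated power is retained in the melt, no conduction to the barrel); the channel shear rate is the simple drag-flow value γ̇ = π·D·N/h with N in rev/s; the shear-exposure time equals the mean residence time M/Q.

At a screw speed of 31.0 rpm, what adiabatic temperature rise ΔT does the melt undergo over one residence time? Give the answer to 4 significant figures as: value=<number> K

Throughput in SI: Q_s = 269.0 kg/h ÷ 3600 s/h = 0.0747222 kg/s
t_res = M / Q_s = 4.23 / 0.0747222 = 56.6097 s
D = 57.9 mm = 0.0579 m;  h = 9.78 mm = 0.00978 m;  N = 31.0 rpm / 60 = 0.516667 rev/s
γ̇ = π D N / h = (π)(0.0579)(0.516667) / 0.00978 = 9.60948 s⁻¹
ΔT = η·γ̇²·t_res/(ρ·cp) = [4182 × 9.60948² × 56.6097] / [1390 × 1570] = 10.0175 K

value=10.02 K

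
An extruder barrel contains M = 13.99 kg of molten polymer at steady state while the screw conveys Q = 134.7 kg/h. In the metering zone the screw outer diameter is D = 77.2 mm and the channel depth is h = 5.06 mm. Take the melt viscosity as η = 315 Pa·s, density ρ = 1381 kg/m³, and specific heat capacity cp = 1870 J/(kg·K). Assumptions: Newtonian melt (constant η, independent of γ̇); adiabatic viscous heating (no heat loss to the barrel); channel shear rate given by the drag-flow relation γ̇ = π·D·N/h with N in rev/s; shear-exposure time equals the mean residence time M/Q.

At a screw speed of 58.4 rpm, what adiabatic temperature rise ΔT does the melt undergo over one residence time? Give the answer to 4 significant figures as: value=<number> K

Convert throughput: Q = 134.7 kg/h = 134.7/3600 = 0.0374167 kg/s
Mean residence time: t_res = M/Q_s = 13.99 kg / 0.0374167 kg/s = 373.898 s
Geometry in metres: D = 77.2 mm → 0.0772 m, h = 5.06 mm → 0.00506 m; screw speed N = 58.4 rpm = 0.973333 rev/s
Shear rate: γ̇ = πDN/h = π·0.0772·0.973333/0.00506 = 46.6529 s⁻¹
ΔT = η·γ̇²·t_res / (ρ·cp) = 315 · (46.6529)² · 373.898 / (1381 · 1870) = 99.2623 K

value=99.26 K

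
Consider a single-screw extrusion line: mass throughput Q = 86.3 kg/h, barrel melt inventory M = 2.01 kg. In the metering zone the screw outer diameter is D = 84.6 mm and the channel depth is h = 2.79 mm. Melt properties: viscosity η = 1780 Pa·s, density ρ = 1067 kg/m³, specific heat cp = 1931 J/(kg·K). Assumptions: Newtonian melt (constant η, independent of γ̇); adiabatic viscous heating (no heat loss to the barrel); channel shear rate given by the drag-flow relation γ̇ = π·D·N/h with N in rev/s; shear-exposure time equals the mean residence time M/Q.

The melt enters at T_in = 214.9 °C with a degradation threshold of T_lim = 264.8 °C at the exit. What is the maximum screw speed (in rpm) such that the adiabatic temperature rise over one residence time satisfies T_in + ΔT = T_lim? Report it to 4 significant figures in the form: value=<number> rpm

Convert throughput: Q = 86.3 kg/h = 86.3/3600 = 0.0239722 kg/s
Mean residence time: t_res = M/Q_s = 2.01 kg / 0.0239722 kg/s = 83.847 s
D = 84.6 mm = 0.0846 m;  h = 2.79 mm = 0.00279 m
ΔT_a = T_lim − T_in = 264.8 °C − 214.9 °C = 49.9 K
γ̇_max² = ΔT_a·ρ·cp/(η·t_res) = 49.9·1067·1931/(1780·83.847) = 688.873 s⁻²
γ̇_max = sqrt(688.873) = 26.2464 s⁻¹
Solve γ̇ = πDN/h for N: N_max = γ̇_max·h/(π·D) = 26.2464 × 0.00279 / (π × 0.0846) = 0.27552 rev/s = 16.5312 rpm

value=16.53 rpm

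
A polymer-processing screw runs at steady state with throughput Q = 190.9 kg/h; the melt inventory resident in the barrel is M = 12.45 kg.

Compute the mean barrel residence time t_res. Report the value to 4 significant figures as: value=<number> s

Convert throughput: Q = 190.9 kg/h = 190.9/3600 = 0.0530278 kg/s
t_res = M / Q_s = 12.45 ÷ 0.0530278 = 234.783 s

value=234.8 s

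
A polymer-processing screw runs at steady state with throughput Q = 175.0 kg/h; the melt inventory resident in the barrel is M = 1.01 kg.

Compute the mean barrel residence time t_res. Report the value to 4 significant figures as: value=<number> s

value=20.78 s

Convert throughput: Q = 175.0 kg/h = 175.0/3600 = 0.0486111 kg/s
t_res = M / Q_s = 1.01 ÷ 0.0486111 = 20.7771 s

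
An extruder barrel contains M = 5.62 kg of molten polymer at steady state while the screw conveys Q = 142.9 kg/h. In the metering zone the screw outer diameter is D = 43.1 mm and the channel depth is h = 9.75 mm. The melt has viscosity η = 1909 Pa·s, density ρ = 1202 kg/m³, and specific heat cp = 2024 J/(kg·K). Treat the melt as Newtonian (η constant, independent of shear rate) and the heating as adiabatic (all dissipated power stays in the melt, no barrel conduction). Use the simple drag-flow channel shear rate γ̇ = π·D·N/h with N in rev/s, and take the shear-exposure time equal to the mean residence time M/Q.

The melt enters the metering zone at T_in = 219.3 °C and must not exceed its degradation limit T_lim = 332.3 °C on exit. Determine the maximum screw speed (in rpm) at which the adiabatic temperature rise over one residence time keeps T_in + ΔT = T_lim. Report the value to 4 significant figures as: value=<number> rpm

Q_s = Q / 3600 = 142.9 / 3600 = 0.0396944 kg/s
t_res = M / Q_s = 5.62 / 0.0396944 = 141.582 s
Geometry in SI: D = 43.1 mm → 0.0431 m, h = 9.75 mm → 0.00975 m
ΔT_a = T_lim − T_in = 332.3 − 219.3 = 113 K
Invert ΔT = ηγ̇²t_res/(ρcp) for γ̇: γ̇_max² = ΔT_a ρ cp / (η t_res) = 113·1202·2024 / (1909·141.582) = 1017.14 s⁻²
γ̇_max = √1017.14 = 31.8926 s⁻¹
N_max = γ̇_max·h / (π·D) = 31.8926 · 0.00975 / (π · 0.0431) = 2.29651 rev/s = 137.79 rpm

value=137.8 rpm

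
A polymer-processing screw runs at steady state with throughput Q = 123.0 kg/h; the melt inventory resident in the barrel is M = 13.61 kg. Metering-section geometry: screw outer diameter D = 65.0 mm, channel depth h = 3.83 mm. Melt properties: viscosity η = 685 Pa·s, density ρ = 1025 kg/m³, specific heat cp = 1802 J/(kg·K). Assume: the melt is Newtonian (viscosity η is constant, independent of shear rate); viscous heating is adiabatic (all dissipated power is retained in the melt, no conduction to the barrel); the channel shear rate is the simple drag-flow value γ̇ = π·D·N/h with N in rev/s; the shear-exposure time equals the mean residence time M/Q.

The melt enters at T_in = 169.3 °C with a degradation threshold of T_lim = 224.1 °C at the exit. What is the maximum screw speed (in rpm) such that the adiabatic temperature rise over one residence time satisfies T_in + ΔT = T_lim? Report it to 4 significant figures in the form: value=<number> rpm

Q_s = Q / 3600 = 123.0 / 3600 = 0.0341667 kg/s
t_res = M / Q_s = 13.61 / 0.0341667 = 398.341 s
Convert to metres: D = 0.065 m, h = 0.00383 m
ΔT_a = T_lim − T_in = 224.1 − 169.3 = 54.8 K
γ̇_max² = ΔT_a·ρ·cp / (η·t_res) = [54.8 × 1025 × 1802] / [685 × 398.341] = 370.948 s⁻²
γ̇_max = √370.948 = 19.26 s⁻¹
N_max = γ̇_max·h / (π·D) = 19.26 · 0.00383 / (π · 0.065) = 0.361237 rev/s = 21.6742 rpm

value=21.67 rpm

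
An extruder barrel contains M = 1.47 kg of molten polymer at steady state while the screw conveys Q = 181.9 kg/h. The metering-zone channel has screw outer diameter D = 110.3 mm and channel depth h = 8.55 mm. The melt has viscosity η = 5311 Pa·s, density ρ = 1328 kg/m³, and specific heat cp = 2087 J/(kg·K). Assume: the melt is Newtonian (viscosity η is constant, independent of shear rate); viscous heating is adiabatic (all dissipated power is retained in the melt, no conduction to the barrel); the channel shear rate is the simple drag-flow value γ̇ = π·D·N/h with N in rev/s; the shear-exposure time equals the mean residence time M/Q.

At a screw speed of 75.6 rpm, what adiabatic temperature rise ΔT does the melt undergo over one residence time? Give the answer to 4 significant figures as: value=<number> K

value=145.4 K

Throughput in SI: Q_s = 181.9 kg/h ÷ 3600 s/h = 0.0505278 kg/s
t_res = M / Q_s = 1.47 / 0.0505278 = 29.0929 s
Geometry in metres: D = 110.3 mm → 0.1103 m, h = 8.55 mm → 0.00855 m; screw speed N = 75.6 rpm = 1.26 rev/s
γ̇ = π·D·N / h = π · 0.1103 · 1.26 / 0.00855 = 51.0658 s⁻¹
Adiabatic rise: ΔT = η γ̇² t_res / (ρ cp) = 5311·(51.0658)²·29.0929 / (1328·2087) = 145.379 K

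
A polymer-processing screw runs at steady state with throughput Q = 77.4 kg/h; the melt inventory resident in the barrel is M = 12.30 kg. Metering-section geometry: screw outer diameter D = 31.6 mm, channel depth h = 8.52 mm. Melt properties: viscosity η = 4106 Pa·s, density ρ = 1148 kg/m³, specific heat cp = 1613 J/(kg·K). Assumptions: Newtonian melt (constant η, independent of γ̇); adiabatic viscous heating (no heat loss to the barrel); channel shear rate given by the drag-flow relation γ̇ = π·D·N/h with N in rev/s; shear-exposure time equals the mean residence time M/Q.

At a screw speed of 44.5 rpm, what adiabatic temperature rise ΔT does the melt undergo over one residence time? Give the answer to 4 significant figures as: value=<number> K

Convert throughput: Q = 77.4 kg/h = 77.4/3600 = 0.0215 kg/s
t_res = M / Q_s = 12.30 / 0.0215 = 572.093 s
D = 31.6 mm = 0.0316 m;  h = 8.52 mm = 0.00852 m;  N = 44.5 rpm / 60 = 0.741667 rev/s
γ̇ = π D N / h = (π)(0.0316)(0.741667) / 0.00852 = 8.64184 s⁻¹
ΔT = η·γ̇²·t_res / (ρ·cp) = 4106 · (8.64184)² · 572.093 / (1148 · 1613) = 94.7374 K

value=94.74 K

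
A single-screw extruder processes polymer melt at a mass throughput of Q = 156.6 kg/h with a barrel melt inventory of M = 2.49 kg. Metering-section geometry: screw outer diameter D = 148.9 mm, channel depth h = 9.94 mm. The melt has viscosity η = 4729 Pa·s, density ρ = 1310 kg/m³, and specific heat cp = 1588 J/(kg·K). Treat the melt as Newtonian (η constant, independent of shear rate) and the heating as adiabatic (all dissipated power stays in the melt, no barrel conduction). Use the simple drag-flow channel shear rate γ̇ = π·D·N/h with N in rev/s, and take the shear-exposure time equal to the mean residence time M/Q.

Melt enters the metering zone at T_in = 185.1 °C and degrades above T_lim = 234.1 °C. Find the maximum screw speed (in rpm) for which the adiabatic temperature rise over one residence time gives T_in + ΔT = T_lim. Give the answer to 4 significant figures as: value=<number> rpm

value=24.74 rpm

Convert throughput: Q = 156.6 kg/h = 156.6/3600 = 0.0435 kg/s
Mean residence time: t_res = M/Q_s = 2.49 kg / 0.0435 kg/s = 57.2414 s
D = 148.9 mm = 0.1489 m;  h = 9.94 mm = 0.00994 m
ΔT_a = T_lim − T_in = 234.1 − 185.1 = 49 K
Invert ΔT = ηγ̇²t_res/(ρcp) for γ̇: γ̇_max² = ΔT_a ρ cp / (η t_res) = 49·1310·1588 / (4729·57.2414) = 376.564 s⁻²
Take the square root: γ̇_max = √(376.564) = 19.4052 s⁻¹
N_max = γ̇_max h / (πD) = 19.4052·0.00994/(π·0.1489) = 0.412345 rev/s → ×60 = 24.7407 rpm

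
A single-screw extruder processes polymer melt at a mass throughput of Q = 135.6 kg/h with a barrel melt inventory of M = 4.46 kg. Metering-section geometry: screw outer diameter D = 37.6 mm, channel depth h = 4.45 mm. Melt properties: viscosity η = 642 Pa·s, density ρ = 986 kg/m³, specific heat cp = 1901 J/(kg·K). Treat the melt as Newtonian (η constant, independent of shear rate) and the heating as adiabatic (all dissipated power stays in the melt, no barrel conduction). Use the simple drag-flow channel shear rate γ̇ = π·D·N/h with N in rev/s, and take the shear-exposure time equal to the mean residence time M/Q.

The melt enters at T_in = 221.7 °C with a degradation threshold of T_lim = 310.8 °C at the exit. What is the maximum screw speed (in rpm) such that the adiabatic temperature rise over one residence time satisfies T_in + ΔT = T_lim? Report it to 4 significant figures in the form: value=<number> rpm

value=105.9 rpm

Convert throughput: Q = 135.6 kg/h = 135.6/3600 = 0.0376667 kg/s
t_res = M / Q_s = 4.46 ÷ 0.0376667 = 118.407 s
Convert to metres: D = 0.0376 m, h = 0.00445 m
ΔT_a = T_lim − T_in = 310.8 − 221.7 = 89.1 K
γ̇_max² = ΔT_a·ρ·cp/(η·t_res) = 89.1·986·1901/(642·118.407) = 2196.97 s⁻²
Take the square root: γ̇_max = √(2196.97) = 46.8718 s⁻¹
Solve γ̇ = πDN/h for N: N_max = γ̇_max·h/(π·D) = 46.8718 × 0.00445 / (π × 0.0376) = 1.76577 rev/s = 105.946 rpm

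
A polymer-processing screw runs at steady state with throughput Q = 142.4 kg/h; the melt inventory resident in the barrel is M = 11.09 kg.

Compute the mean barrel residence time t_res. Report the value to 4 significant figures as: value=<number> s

value=280.4 s

Throughput in SI: Q_s = 142.4 kg/h ÷ 3600 s/h = 0.0395556 kg/s
Mean residence time: t_res = M/Q_s = 11.09 kg / 0.0395556 kg/s = 280.365 s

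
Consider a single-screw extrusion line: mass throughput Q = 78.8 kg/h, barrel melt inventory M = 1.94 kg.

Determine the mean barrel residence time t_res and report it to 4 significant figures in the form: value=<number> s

Q_s = Q / 3600 = 78.8 / 3600 = 0.0218889 kg/s
Mean residence time: t_res = M/Q_s = 1.94 kg / 0.0218889 kg/s = 88.6294 s

value=88.63 s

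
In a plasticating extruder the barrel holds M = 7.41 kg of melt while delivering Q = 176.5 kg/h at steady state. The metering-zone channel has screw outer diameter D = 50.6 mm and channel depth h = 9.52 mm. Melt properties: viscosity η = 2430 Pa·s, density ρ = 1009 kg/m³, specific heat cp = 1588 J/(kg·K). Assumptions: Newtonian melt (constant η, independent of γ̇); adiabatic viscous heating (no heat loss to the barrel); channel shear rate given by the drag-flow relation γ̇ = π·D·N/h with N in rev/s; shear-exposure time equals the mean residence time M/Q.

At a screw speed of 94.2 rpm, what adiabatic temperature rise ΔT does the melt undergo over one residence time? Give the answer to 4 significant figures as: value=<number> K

Convert throughput: Q = 176.5 kg/h = 176.5/3600 = 0.0490278 kg/s
t_res = M / Q_s = 7.41 / 0.0490278 = 151.139 s
D = 50.6 mm = 0.0506 m;  h = 9.52 mm = 0.00952 m;  N = 94.2 rpm / 60 = 1.57 rev/s
Shear rate: γ̇ = πDN/h = π·0.0506·1.57/0.00952 = 26.2158 s⁻¹
ΔT = η·γ̇²·t_res / (ρ·cp) = 2430 · (26.2158)² · 151.139 / (1009 · 1588) = 157.531 K

value=157.5 K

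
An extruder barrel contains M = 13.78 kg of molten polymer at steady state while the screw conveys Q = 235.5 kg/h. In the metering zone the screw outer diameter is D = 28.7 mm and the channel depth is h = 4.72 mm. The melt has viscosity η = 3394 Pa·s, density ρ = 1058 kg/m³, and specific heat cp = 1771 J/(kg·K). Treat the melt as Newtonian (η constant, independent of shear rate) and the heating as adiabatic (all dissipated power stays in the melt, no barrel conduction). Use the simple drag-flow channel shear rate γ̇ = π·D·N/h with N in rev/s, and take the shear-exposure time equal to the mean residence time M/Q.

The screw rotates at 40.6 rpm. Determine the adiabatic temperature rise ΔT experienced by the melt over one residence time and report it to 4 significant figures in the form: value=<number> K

value=63.75 K

Throughput in SI: Q_s = 235.5 kg/h ÷ 3600 s/h = 0.0654167 kg/s
t_res = M / Q_s = 13.78 ÷ 0.0654167 = 210.65 s
D = 28.7 mm = 0.0287 m;  h = 4.72 mm = 0.00472 m;  N = 40.6 rpm / 60 = 0.676667 rev/s
γ̇ = π·D·N / h = π · 0.0287 · 0.676667 / 0.00472 = 12.926 s⁻¹
ΔT = η·γ̇²·t_res/(ρ·cp) = [3394 × 12.926² × 210.65] / [1058 × 1771] = 63.7525 K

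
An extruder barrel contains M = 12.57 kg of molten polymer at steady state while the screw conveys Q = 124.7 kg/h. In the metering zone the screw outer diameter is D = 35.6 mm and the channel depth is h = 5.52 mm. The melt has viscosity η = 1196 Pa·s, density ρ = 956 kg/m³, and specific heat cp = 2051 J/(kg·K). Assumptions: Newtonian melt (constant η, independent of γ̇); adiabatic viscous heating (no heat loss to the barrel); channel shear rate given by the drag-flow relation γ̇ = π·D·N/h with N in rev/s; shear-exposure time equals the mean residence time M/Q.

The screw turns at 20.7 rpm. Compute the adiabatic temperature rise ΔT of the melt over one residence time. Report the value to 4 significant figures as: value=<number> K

Convert throughput: Q = 124.7 kg/h = 124.7/3600 = 0.0346389 kg/s
Mean residence time: t_res = M/Q_s = 12.57 kg / 0.0346389 kg/s = 362.887 s
Geometry in metres: D = 35.6 mm → 0.0356 m, h = 5.52 mm → 0.00552 m; screw speed N = 20.7 rpm = 0.345 rev/s
Shear rate: γ̇ = πDN/h = π·0.0356·0.345/0.00552 = 6.99004 s⁻¹
ΔT = η·γ̇²·t_res / (ρ·cp) = 1196 · (6.99004)² · 362.887 / (956 · 2051) = 10.8153 K

value=10.82 K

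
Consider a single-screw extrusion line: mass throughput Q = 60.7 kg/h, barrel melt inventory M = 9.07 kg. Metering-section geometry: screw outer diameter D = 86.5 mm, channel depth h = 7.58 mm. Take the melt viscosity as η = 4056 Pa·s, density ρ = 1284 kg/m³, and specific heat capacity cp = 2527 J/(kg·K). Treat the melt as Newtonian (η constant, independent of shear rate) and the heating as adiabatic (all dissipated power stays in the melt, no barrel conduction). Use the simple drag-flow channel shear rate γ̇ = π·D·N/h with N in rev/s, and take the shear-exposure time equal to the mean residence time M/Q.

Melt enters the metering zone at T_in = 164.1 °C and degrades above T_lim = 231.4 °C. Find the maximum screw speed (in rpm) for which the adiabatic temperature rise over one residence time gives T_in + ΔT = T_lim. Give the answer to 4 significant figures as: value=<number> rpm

value=16.74 rpm

Throughput in SI: Q_s = 60.7 kg/h ÷ 3600 s/h = 0.0168611 kg/s
t_res = M / Q_s = 9.07 ÷ 0.0168611 = 537.924 s
D = 86.5 mm = 0.0865 m;  h = 7.58 mm = 0.00758 m
ΔT_a = T_lim − T_in = 231.4 °C − 164.1 °C = 67.3 K
γ̇_max² = ΔT_a·ρ·cp / (η·t_res) = [67.3 × 1284 × 2527] / [4056 × 537.924] = 100.084 s⁻²
γ̇_max = sqrt(100.084) = 10.0042 s⁻¹
N_max = γ̇_max·h / (π·D) = 10.0042 · 0.00758 / (π · 0.0865) = 0.279053 rev/s = 16.7432 rpm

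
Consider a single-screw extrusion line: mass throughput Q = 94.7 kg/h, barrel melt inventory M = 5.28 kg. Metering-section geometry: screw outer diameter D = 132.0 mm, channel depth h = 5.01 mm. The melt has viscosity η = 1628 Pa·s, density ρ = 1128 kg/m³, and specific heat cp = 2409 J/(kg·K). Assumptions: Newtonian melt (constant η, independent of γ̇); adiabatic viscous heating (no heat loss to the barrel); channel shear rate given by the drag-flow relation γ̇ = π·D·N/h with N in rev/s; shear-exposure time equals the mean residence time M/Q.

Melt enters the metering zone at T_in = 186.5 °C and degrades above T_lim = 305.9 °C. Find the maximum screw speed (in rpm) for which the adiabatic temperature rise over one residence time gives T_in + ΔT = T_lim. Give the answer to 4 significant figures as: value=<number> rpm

value=22.84 rpm

Convert throughput: Q = 94.7 kg/h = 94.7/3600 = 0.0263056 kg/s
t_res = M / Q_s = 5.28 / 0.0263056 = 200.718 s
D = 132.0 mm = 0.132 m;  h = 5.01 mm = 0.00501 m
Allowable rise: ΔT_a = T_lim − T_in = 305.9 − 186.5 = 119.4 K
Invert ΔT = ηγ̇²t_res/(ρcp) for γ̇: γ̇_max² = ΔT_a ρ cp / (η t_res) = 119.4·1128·2409 / (1628·200.718) = 992.909 s⁻²
γ̇_max = √992.909 = 31.5105 s⁻¹
Solve γ̇ = πDN/h for N: N_max = γ̇_max·h/(π·D) = 31.5105 × 0.00501 / (π × 0.132) = 0.380687 rev/s = 22.8412 rpm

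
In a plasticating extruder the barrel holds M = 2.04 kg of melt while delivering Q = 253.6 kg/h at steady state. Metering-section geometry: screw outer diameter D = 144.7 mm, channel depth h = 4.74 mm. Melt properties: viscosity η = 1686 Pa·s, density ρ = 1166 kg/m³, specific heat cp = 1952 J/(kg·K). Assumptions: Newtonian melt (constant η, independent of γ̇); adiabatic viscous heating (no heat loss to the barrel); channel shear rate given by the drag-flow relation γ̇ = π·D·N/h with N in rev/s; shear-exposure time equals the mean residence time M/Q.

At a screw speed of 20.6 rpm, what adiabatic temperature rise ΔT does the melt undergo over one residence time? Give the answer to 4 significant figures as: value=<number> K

Convert throughput: Q = 253.6 kg/h = 253.6/3600 = 0.0704444 kg/s
t_res = M / Q_s = 2.04 ÷ 0.0704444 = 28.959 s
D = 144.7 mm = 0.1447 m;  h = 4.74 mm = 0.00474 m;  N = 20.6 rpm / 60 = 0.343333 rev/s
Shear rate: γ̇ = πDN/h = π·0.1447·0.343333/0.00474 = 32.9273 s⁻¹
Adiabatic rise: ΔT = η γ̇² t_res / (ρ cp) = 1686·(32.9273)²·28.959 / (1166·1952) = 23.2581 K

value=23.26 K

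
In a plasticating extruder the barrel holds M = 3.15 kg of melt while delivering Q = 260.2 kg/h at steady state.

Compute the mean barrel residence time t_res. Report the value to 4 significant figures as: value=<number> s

value=43.58 s

Throughput in SI: Q_s = 260.2 kg/h ÷ 3600 s/h = 0.0722778 kg/s
t_res = M / Q_s = 3.15 ÷ 0.0722778 = 43.5819 s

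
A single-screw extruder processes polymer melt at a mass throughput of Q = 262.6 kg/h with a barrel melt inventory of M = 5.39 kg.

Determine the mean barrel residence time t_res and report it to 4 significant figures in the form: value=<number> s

Convert throughput: Q = 262.6 kg/h = 262.6/3600 = 0.0729444 kg/s
Mean residence time: t_res = M/Q_s = 5.39 kg / 0.0729444 kg/s = 73.8919 s

value=73.89 s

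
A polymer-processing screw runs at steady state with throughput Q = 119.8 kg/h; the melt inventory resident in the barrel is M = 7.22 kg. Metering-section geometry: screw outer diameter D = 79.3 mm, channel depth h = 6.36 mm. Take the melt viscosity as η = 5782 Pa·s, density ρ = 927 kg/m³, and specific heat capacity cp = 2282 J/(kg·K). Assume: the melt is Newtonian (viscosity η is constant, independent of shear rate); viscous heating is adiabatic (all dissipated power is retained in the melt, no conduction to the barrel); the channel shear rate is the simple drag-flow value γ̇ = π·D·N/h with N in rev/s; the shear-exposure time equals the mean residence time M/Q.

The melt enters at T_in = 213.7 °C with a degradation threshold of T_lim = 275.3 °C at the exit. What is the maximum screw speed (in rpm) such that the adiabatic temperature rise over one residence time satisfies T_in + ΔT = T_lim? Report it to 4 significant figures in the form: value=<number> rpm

value=15.61 rpm

Q_s = Q / 3600 = 119.8 / 3600 = 0.0332778 kg/s
t_res = M / Q_s = 7.22 / 0.0332778 = 216.962 s
Geometry in SI: D = 79.3 mm → 0.0793 m, h = 6.36 mm → 0.00636 m
ΔT_a = T_lim − T_in = 275.3 °C − 213.7 °C = 61.6 K
γ̇_max² = ΔT_a·ρ·cp/(η·t_res) = 61.6·927·2282/(5782·216.962) = 103.876 s⁻²
γ̇_max = sqrt(103.876) = 10.192 s⁻¹
N_max = γ̇_max·h / (π·D) = 10.192 · 0.00636 / (π · 0.0793) = 0.260191 rev/s = 15.6114 rpm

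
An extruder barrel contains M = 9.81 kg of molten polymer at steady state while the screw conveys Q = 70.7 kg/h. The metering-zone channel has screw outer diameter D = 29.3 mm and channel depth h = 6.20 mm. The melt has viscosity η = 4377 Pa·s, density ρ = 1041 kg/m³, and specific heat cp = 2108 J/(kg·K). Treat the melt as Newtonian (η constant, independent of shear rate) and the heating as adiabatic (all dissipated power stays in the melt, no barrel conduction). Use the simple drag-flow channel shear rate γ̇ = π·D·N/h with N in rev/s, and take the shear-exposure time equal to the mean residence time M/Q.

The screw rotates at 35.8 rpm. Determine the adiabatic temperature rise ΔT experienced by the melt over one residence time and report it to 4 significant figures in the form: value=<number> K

value=78.18 K

Throughput in SI: Q_s = 70.7 kg/h ÷ 3600 s/h = 0.0196389 kg/s
Mean residence time: t_res = M/Q_s = 9.81 kg / 0.0196389 kg/s = 499.519 s
Convert to SI: D = 0.0293 m, h = 0.0062 m, N = 35.8/60 = 0.596667 rev/s
γ̇ = π D N / h = (π)(0.0293)(0.596667) / 0.0062 = 8.85845 s⁻¹
ΔT = η·γ̇²·t_res/(ρ·cp) = [4377 × 8.85845² × 499.519] / [1041 × 2108] = 78.1848 K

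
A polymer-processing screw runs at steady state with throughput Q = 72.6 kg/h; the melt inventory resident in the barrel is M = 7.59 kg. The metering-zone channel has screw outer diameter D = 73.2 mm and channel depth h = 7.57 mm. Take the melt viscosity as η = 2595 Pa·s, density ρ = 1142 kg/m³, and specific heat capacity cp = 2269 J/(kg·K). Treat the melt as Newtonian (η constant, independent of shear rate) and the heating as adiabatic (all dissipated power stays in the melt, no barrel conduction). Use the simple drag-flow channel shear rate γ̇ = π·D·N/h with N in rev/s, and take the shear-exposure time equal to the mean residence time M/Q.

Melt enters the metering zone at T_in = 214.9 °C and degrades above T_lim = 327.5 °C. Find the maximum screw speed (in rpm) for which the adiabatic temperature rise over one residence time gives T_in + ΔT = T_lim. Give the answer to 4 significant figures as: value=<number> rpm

Convert throughput: Q = 72.6 kg/h = 72.6/3600 = 0.0201667 kg/s
t_res = M / Q_s = 7.59 / 0.0201667 = 376.364 s
Geometry in SI: D = 73.2 mm → 0.0732 m, h = 7.57 mm → 0.00757 m
Allowable rise: ΔT_a = T_lim − T_in = 327.5 − 214.9 = 112.6 K
γ̇_max² = ΔT_a·ρ·cp/(η·t_res) = 112.6·1142·2269/(2595·376.364) = 298.74 s⁻²
γ̇_max = √298.74 = 17.2841 s⁻¹
N_max = γ̇_max h / (πD) = 17.2841·0.00757/(π·0.0732) = 0.56896 rev/s → ×60 = 34.1376 rpm

value=34.14 rpm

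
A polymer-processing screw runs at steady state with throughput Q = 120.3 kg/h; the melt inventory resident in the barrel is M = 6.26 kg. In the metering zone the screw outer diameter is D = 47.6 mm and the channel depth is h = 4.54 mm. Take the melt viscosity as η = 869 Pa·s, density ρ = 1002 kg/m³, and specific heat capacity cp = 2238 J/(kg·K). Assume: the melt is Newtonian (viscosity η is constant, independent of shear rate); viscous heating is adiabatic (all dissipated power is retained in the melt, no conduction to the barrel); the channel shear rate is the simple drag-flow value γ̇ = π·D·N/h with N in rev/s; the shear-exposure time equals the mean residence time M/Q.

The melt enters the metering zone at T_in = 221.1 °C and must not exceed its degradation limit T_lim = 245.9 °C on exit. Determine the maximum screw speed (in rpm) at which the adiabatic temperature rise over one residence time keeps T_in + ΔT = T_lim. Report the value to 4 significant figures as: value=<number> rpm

value=33.67 rpm

Throughput in SI: Q_s = 120.3 kg/h ÷ 3600 s/h = 0.0334167 kg/s
Mean residence time: t_res = M/Q_s = 6.26 kg / 0.0334167 kg/s = 187.332 s
Convert to metres: D = 0.0476 m, h = 0.00454 m
Allowable rise: ΔT_a = T_lim − T_in = 245.9 − 221.1 = 24.8 K
Invert ΔT = ηγ̇²t_res/(ρcp) for γ̇: γ̇_max² = ΔT_a ρ cp / (η t_res) = 24.8·1002·2238 / (869·187.332) = 341.624 s⁻²
γ̇_max = √341.624 = 18.4831 s⁻¹
N_max = γ̇_max h / (πD) = 18.4831·0.00454/(π·0.0476) = 0.561143 rev/s → ×60 = 33.6686 rpm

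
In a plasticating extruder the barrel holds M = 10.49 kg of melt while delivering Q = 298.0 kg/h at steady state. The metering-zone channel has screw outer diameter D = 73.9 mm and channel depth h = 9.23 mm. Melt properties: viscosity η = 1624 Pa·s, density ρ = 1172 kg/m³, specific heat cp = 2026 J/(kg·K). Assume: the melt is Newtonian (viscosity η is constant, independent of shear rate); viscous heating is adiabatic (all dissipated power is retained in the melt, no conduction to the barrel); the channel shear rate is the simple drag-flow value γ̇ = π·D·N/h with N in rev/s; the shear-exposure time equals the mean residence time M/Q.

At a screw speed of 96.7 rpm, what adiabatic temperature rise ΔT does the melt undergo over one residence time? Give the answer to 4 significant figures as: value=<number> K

value=142.4 K

Throughput in SI: Q_s = 298.0 kg/h ÷ 3600 s/h = 0.0827778 kg/s
Mean residence time: t_res = M/Q_s = 10.49 kg / 0.0827778 kg/s = 126.725 s
Convert to SI: D = 0.0739 m, h = 0.00923 m, N = 96.7/60 = 1.61167 rev/s
γ̇ = π·D·N / h = π · 0.0739 · 1.61167 / 0.00923 = 40.5385 s⁻¹
ΔT = η·γ̇²·t_res / (ρ·cp) = 1624 · (40.5385)² · 126.725 / (1172 · 2026) = 142.435 K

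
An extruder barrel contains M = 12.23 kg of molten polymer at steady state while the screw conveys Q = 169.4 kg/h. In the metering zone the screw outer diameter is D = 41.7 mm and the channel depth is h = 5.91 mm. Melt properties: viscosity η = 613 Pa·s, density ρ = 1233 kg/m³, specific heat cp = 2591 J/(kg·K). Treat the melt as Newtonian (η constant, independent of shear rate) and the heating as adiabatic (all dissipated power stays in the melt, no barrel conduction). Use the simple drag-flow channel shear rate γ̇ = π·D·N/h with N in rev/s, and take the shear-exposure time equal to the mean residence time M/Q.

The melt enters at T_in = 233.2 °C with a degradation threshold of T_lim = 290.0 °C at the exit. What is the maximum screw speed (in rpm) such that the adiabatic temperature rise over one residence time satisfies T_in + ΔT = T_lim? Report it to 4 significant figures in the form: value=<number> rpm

value=91.35 rpm

Convert throughput: Q = 169.4 kg/h = 169.4/3600 = 0.0470556 kg/s
t_res = M / Q_s = 12.23 / 0.0470556 = 259.906 s
D = 41.7 mm = 0.0417 m;  h = 5.91 mm = 0.00591 m
ΔT_a = T_lim − T_in = 290.0 °C − 233.2 °C = 56.8 K
γ̇_max² = ΔT_a·ρ·cp / (η·t_res) = [56.8 × 1233 × 2591] / [613 × 259.906] = 1138.95 s⁻²
γ̇_max = sqrt(1138.95) = 33.7483 s⁻¹
N_max = γ̇_max h / (πD) = 33.7483·0.00591/(π·0.0417) = 1.52248 rev/s → ×60 = 91.3491 rpm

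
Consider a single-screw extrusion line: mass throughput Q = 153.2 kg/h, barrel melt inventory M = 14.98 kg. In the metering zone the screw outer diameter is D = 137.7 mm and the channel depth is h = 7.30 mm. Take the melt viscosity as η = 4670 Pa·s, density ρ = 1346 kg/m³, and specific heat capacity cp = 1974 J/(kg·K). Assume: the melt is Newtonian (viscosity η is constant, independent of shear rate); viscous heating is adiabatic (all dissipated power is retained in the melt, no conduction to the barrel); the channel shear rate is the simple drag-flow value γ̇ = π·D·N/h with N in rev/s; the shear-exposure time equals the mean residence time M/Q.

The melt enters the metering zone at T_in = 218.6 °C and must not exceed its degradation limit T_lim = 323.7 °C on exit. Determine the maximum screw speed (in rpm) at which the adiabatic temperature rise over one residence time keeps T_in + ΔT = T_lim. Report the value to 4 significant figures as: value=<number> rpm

value=13.20 rpm

Q_s = Q / 3600 = 153.2 / 3600 = 0.0425556 kg/s
t_res = M / Q_s = 14.98 ÷ 0.0425556 = 352.01 s
Convert to metres: D = 0.1377 m, h = 0.0073 m
Allowable rise: ΔT_a = T_lim − T_in = 323.7 − 218.6 = 105.1 K
γ̇_max² = ΔT_a·ρ·cp / (η·t_res) = [105.1 × 1346 × 1974] / [4670 × 352.01] = 169.872 s⁻²
γ̇_max = sqrt(169.872) = 13.0335 s⁻¹
N_max = γ̇_max h / (πD) = 13.0335·0.0073/(π·0.1377) = 0.219938 rev/s → ×60 = 13.1963 rpm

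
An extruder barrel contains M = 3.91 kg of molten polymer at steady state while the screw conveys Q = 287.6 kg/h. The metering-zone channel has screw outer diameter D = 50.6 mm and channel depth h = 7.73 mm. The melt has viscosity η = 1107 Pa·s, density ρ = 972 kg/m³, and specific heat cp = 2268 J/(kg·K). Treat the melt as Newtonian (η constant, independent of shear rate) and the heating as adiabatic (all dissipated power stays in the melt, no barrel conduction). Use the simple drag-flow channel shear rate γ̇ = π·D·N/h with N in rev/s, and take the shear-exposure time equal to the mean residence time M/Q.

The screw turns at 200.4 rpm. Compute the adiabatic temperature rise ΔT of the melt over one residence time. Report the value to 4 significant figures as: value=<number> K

Throughput in SI: Q_s = 287.6 kg/h ÷ 3600 s/h = 0.0798889 kg/s
t_res = M / Q_s = 3.91 / 0.0798889 = 48.943 s
D = 50.6 mm = 0.0506 m;  h = 7.73 mm = 0.00773 m;  N = 200.4 rpm / 60 = 3.34 rev/s
Shear rate: γ̇ = πDN/h = π·0.0506·3.34/0.00773 = 68.6859 s⁻¹
ΔT = η·γ̇²·t_res / (ρ·cp) = 1107 · (68.6859)² · 48.943 / (972 · 2268) = 115.948 K

value=115.9 K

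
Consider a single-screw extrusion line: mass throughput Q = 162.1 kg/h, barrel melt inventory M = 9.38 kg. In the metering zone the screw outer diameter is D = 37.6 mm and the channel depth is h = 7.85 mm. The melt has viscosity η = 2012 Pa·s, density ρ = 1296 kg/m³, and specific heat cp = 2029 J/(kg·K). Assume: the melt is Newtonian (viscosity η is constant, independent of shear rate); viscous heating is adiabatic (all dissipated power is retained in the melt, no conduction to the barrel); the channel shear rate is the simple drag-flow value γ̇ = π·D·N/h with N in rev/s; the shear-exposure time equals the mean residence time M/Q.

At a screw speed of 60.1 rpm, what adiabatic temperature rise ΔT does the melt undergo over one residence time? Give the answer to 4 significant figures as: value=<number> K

Q_s = Q / 3600 = 162.1 / 3600 = 0.0450278 kg/s
Mean residence time: t_res = M/Q_s = 9.38 kg / 0.0450278 kg/s = 208.316 s
Geometry in metres: D = 37.6 mm → 0.0376 m, h = 7.85 mm → 0.00785 m; screw speed N = 60.1 rpm = 1.00167 rev/s
γ̇ = π D N / h = (π)(0.0376)(1.00167) / 0.00785 = 15.0727 s⁻¹
ΔT = η·γ̇²·t_res / (ρ·cp) = 2012 · (15.0727)² · 208.316 / (1296 · 2029) = 36.2114 K

value=36.21 K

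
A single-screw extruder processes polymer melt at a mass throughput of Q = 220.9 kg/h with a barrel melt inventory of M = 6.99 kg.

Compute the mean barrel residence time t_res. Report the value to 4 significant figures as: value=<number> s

Convert throughput: Q = 220.9 kg/h = 220.9/3600 = 0.0613611 kg/s
t_res = M / Q_s = 6.99 / 0.0613611 = 113.916 s

value=113.9 s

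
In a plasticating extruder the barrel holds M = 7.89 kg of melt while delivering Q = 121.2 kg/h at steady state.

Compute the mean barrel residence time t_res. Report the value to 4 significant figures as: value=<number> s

value=234.4 s

Throughput in SI: Q_s = 121.2 kg/h ÷ 3600 s/h = 0.0336667 kg/s
Mean residence time: t_res = M/Q_s = 7.89 kg / 0.0336667 kg/s = 234.356 s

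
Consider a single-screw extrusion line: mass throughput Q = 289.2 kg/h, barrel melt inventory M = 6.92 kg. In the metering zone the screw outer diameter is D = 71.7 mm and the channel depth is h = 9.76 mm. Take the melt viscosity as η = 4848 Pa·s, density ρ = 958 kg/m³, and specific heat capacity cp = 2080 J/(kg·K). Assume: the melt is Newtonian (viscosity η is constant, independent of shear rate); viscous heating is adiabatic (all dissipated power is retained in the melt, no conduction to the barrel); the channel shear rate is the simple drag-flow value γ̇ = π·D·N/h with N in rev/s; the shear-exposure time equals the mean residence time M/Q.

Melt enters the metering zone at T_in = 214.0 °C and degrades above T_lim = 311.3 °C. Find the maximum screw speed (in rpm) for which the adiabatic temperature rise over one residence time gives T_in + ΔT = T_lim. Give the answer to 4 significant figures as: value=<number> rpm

Throughput in SI: Q_s = 289.2 kg/h ÷ 3600 s/h = 0.0803333 kg/s
t_res = M / Q_s = 6.92 ÷ 0.0803333 = 86.1411 s
Convert to metres: D = 0.0717 m, h = 0.00976 m
ΔT_a = T_lim − T_in = 311.3 °C − 214.0 °C = 97.3 K
γ̇_max² = ΔT_a·ρ·cp / (η·t_res) = [97.3 × 958 × 2080] / [4848 × 86.1411] = 464.268 s⁻²
Take the square root: γ̇_max = √(464.268) = 21.5469 s⁻¹
N_max = γ̇_max·h / (π·D) = 21.5469 · 0.00976 / (π · 0.0717) = 0.933609 rev/s = 56.0166 rpm

value=56.02 rpm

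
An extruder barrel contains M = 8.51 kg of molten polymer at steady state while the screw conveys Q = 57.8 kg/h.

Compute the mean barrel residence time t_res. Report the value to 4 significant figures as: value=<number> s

value=530.0 s

Convert throughput: Q = 57.8 kg/h = 57.8/3600 = 0.0160556 kg/s
Mean residence time: t_res = M/Q_s = 8.51 kg / 0.0160556 kg/s = 530.035 s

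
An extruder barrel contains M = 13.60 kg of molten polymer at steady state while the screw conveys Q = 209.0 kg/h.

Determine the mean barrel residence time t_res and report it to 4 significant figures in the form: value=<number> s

value=234.3 s

Throughput in SI: Q_s = 209.0 kg/h ÷ 3600 s/h = 0.0580556 kg/s
Mean residence time: t_res = M/Q_s = 13.60 kg / 0.0580556 kg/s = 234.258 s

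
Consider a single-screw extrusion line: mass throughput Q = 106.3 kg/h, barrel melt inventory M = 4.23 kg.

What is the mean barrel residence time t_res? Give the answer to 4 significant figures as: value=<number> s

value=143.3 s

Throughput in SI: Q_s = 106.3 kg/h ÷ 3600 s/h = 0.0295278 kg/s
t_res = M / Q_s = 4.23 / 0.0295278 = 143.255 s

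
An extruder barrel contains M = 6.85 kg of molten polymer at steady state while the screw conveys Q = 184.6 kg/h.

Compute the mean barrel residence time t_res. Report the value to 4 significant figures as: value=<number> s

value=133.6 s

Throughput in SI: Q_s = 184.6 kg/h ÷ 3600 s/h = 0.0512778 kg/s
t_res = M / Q_s = 6.85 / 0.0512778 = 133.586 s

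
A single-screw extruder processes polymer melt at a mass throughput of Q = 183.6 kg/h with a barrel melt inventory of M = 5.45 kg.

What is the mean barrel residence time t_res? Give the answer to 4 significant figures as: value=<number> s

Q_s = Q / 3600 = 183.6 / 3600 = 0.051 kg/s
Mean residence time: t_res = M/Q_s = 5.45 kg / 0.051 kg/s = 106.863 s

value=106.9 s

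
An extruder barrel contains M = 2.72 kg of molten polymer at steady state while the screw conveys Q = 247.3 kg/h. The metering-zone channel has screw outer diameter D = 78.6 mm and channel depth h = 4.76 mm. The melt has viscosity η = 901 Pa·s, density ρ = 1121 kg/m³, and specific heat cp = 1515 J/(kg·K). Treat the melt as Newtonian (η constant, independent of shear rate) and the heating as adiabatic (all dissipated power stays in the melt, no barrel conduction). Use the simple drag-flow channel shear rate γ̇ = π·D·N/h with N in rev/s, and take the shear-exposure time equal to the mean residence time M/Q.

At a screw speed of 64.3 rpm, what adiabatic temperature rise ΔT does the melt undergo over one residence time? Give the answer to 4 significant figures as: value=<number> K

value=64.92 K

Throughput in SI: Q_s = 247.3 kg/h ÷ 3600 s/h = 0.0686944 kg/s
Mean residence time: t_res = M/Q_s = 2.72 kg / 0.0686944 kg/s = 39.5956 s
D = 78.6 mm = 0.0786 m;  h = 4.76 mm = 0.00476 m;  N = 64.3 rpm / 60 = 1.07167 rev/s
Shear rate: γ̇ = πDN/h = π·0.0786·1.07167/0.00476 = 55.5936 s⁻¹
ΔT = η·γ̇²·t_res/(ρ·cp) = [901 × 55.5936² × 39.5956] / [1121 × 1515] = 64.9238 K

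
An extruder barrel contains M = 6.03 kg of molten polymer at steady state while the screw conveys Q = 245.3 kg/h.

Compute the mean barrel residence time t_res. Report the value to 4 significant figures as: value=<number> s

value=88.50 s

Throughput in SI: Q_s = 245.3 kg/h ÷ 3600 s/h = 0.0681389 kg/s
Mean residence time: t_res = M/Q_s = 6.03 kg / 0.0681389 kg/s = 88.4957 s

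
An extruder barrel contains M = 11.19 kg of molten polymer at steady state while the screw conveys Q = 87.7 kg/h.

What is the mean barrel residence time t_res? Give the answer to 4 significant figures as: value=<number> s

value=459.3 s

Throughput in SI: Q_s = 87.7 kg/h ÷ 3600 s/h = 0.0243611 kg/s
t_res = M / Q_s = 11.19 ÷ 0.0243611 = 459.339 s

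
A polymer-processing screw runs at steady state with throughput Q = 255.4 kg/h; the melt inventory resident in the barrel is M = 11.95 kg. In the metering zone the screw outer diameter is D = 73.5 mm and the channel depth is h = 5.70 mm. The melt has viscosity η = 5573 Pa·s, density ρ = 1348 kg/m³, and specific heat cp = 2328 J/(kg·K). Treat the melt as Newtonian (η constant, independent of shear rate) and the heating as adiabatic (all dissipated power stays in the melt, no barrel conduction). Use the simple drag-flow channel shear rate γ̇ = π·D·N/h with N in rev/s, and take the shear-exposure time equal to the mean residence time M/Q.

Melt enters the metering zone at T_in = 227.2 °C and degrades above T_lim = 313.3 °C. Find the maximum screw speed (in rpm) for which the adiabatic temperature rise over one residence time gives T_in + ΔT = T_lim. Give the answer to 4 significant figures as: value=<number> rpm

Throughput in SI: Q_s = 255.4 kg/h ÷ 3600 s/h = 0.0709444 kg/s
t_res = M / Q_s = 11.95 / 0.0709444 = 168.442 s
Convert to metres: D = 0.0735 m, h = 0.0057 m
ΔT_a = T_lim − T_in = 313.3 − 227.2 = 86.1 K
γ̇_max² = ΔT_a·ρ·cp / (η·t_res) = [86.1 × 1348 × 2328] / [5573 × 168.442] = 287.831 s⁻²
Take the square root: γ̇_max = √(287.831) = 16.9656 s⁻¹
Solve γ̇ = πDN/h for N: N_max = γ̇_max·h/(π·D) = 16.9656 × 0.0057 / (π × 0.0735) = 0.4188 rev/s = 25.128 rpm

value=25.13 rpm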